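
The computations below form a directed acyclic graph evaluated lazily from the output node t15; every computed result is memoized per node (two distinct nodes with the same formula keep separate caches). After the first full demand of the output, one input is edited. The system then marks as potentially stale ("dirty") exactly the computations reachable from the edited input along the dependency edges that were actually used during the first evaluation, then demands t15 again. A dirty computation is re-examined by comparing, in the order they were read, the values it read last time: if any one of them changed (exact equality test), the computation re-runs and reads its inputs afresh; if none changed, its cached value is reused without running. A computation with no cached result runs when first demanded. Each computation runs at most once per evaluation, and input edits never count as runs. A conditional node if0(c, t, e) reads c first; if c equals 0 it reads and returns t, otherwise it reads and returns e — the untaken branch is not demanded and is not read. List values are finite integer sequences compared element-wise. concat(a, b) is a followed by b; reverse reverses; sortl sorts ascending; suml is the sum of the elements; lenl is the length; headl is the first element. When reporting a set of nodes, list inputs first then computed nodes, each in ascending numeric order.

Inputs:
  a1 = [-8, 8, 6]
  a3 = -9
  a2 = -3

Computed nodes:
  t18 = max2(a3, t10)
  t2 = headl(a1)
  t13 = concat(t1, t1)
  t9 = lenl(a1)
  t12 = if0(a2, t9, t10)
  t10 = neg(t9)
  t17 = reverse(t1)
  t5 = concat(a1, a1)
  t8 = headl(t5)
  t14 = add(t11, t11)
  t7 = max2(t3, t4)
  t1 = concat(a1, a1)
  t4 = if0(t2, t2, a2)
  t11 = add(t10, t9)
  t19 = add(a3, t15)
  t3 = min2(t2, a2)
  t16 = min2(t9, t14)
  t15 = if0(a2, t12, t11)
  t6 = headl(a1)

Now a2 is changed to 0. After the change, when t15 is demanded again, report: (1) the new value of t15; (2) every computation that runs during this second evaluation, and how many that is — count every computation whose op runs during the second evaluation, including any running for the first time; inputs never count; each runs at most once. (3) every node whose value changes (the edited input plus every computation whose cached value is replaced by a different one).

Demanding t15 again yields 3.
2 computations run: t12, t15.
The nodes whose values change: a2, t15.
Note the branch switch — t12 had no cache and runs now for the first time.

First demand of the output computes:
  t9 = lenl([-8, 8, 6]) = 3
  t10 = neg(3) = -3
  t11 = add(-3, 3) = 0
  t15 = if0(a2=-3 -> else branch t11) = 0

After the edit, cleaning proceeds:
  t12: had never run; runs now, result 3.
  t15: a read changed (a2 -3->0) — executes, giving 3.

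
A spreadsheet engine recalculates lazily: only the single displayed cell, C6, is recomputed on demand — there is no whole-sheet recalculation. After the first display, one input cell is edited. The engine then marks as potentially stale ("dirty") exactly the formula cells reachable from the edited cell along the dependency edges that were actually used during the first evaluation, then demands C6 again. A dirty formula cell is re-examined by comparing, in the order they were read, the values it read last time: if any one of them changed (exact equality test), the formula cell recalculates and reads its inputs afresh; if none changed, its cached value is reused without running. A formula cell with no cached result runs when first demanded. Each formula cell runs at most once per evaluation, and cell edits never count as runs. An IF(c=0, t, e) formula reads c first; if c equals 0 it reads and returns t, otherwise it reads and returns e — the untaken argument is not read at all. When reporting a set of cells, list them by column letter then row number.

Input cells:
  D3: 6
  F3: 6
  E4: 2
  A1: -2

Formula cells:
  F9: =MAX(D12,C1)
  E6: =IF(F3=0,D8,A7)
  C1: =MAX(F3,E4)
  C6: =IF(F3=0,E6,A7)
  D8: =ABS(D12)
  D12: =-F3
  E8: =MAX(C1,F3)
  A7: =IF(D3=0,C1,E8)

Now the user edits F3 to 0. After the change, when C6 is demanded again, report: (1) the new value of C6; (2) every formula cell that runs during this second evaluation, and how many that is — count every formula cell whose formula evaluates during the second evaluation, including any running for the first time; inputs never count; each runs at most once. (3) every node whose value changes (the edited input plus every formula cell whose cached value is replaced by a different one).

New value of C6: 0.
Formula cells that run: C6, D8, D12, E6 — 4 in total.
Values that change: C6, F3.
Key observation: a condition flipped, so demand moved to the other branch — A7, C1, E8 are never re-examined.

First evaluation (everything demanded from the output):
  C1 = MAX(6, 2) = 6
  E8 = MAX(6, 6) = 6
  A7 = IF(D3=0: D3=6 -> else branch E8) = 6
  C6 = IF(F3=0: F3=6 -> else branch A7) = 6

Propagation after the edit:
  C1: marked dirty but never re-examined — demand shifted away from it.
  D12: demanded for the first time — runs, produces 0.
  D8: demanded for the first time — runs, produces 0.
  E8: marked dirty but never re-examined — demand shifted away from it.
  A7: marked dirty but never re-examined — demand shifted away from it.
  E6: demanded for the first time — runs, produces 0.
  C6: runs — F3 6->0; result 0.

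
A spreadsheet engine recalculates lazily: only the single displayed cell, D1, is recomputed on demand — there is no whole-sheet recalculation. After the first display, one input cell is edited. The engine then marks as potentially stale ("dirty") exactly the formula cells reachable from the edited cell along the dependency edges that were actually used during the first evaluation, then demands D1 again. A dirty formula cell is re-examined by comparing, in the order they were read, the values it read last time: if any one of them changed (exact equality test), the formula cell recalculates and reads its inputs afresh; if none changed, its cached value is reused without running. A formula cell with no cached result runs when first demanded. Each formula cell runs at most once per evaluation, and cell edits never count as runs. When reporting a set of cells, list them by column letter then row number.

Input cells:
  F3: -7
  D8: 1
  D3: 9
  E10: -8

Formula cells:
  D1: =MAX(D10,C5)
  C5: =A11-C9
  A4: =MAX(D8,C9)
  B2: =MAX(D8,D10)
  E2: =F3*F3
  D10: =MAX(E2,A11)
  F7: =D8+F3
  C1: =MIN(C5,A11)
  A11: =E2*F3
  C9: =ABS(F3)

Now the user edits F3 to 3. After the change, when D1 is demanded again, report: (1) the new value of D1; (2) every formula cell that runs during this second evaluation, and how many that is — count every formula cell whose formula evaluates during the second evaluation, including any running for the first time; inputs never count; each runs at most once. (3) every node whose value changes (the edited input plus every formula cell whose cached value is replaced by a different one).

First evaluation (everything demanded from the output):
  C9 = ABS(-7) = 7
  E2 = -7 * -7 = 49
  A11 = 49 * -7 = -343
  C5 = -343 - 7 = -350
  D10 = MAX(49, -343) = 49
  D1 = MAX(49, -350) = 49

Propagation after the edit:
  C9: runs — F3 -7->3; result 3.
  E2: runs — F3 -7->3; F3 -7->3; result 9.
  A11: runs — E2 49->9; F3 -7->3; result 27.
  C5: runs — A11 -343->27; C9 7->3; result 24.
  D10: runs — E2 49->9; A11 -343->27; result 27.
  D1: runs — D10 49->27; C5 -350->24; result 27.

New value of D1: 27.
Formula cells that run: A11, C5, C9, D1, D10, E2 — 6 in total.
Values that change: A11, C5, C9, D1, D10, E2, F3.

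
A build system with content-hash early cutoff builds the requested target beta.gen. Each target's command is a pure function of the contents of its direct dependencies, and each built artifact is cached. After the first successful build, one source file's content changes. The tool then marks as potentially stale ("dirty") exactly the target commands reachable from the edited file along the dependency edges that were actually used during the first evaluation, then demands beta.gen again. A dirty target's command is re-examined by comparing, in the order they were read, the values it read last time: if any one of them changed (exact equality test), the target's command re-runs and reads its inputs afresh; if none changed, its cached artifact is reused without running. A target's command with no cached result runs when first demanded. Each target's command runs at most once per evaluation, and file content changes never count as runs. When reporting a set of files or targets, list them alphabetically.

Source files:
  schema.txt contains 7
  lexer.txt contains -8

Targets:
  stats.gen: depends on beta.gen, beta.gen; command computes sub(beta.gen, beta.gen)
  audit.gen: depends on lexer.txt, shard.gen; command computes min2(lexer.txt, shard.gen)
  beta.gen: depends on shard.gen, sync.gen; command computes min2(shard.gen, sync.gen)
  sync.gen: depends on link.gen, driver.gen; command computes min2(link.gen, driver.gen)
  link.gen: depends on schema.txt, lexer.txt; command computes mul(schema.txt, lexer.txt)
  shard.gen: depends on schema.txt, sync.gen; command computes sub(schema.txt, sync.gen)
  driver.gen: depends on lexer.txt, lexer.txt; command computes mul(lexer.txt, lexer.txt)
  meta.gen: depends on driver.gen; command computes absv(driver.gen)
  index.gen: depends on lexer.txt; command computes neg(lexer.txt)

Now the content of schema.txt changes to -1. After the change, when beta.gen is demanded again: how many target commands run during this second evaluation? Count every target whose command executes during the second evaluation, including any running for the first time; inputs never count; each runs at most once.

First evaluation (everything demanded from the output):
  driver.gen = mul(-8, -8) = 64
  link.gen = mul(7, -8) = -56
  sync.gen = min2(-56, 64) = -56
  shard.gen = sub(7, -56) = 63
  beta.gen = min2(63, -56) = -56

Propagation after the edit:
  link.gen: runs — schema.txt 7->-1; result 8.
  sync.gen: runs — link.gen -56->8; result 8.
  shard.gen: runs — schema.txt 7->-1; sync.gen -56->8; result -9.
  beta.gen: runs — shard.gen 63->-9; sync.gen -56->8; result -9.

Target commands that run: beta.gen, link.gen, shard.gen, sync.gen — 4 in total.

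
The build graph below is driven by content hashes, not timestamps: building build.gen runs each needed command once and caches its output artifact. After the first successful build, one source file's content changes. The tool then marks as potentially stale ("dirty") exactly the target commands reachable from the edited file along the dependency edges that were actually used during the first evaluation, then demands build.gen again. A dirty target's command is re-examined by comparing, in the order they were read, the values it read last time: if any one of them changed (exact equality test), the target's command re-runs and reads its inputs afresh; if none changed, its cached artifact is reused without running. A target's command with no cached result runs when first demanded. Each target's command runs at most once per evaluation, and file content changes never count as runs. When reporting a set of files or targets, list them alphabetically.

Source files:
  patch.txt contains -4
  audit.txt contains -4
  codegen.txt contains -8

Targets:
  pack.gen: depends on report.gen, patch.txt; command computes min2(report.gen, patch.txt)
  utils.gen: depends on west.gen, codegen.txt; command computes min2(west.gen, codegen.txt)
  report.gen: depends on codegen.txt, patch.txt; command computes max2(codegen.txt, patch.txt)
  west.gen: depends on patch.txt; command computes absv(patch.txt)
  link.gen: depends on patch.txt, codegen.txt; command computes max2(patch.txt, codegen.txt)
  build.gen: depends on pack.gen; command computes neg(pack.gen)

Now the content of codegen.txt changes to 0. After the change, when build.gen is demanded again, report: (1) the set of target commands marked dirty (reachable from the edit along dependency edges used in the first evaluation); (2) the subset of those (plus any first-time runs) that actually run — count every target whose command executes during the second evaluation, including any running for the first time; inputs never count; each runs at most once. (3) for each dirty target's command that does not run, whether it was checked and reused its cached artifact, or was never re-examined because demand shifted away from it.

Dirty set: build.gen, pack.gen, report.gen.
Run set: pack.gen, report.gen (2 run).
Re-examined without running (cache reused): build.gen.
The important point: pack.gen recomputes to an identical value, and the output ends up unchanged.

Initial pass — values computed on the first demand:
  report.gen = max2(-8, -4) = -4
  pack.gen = min2(-4, -4) = -4
  build.gen = neg(-4) = 4

Second demand — change propagation:
  report.gen: re-runs because codegen.txt -8->0; new result 0.
  pack.gen: re-runs because report.gen -4->0; new result -4 (unchanged).
  build.gen: re-examined; everything it read last time is the same (pack.gen unchanged) — cache 4 kept, no run.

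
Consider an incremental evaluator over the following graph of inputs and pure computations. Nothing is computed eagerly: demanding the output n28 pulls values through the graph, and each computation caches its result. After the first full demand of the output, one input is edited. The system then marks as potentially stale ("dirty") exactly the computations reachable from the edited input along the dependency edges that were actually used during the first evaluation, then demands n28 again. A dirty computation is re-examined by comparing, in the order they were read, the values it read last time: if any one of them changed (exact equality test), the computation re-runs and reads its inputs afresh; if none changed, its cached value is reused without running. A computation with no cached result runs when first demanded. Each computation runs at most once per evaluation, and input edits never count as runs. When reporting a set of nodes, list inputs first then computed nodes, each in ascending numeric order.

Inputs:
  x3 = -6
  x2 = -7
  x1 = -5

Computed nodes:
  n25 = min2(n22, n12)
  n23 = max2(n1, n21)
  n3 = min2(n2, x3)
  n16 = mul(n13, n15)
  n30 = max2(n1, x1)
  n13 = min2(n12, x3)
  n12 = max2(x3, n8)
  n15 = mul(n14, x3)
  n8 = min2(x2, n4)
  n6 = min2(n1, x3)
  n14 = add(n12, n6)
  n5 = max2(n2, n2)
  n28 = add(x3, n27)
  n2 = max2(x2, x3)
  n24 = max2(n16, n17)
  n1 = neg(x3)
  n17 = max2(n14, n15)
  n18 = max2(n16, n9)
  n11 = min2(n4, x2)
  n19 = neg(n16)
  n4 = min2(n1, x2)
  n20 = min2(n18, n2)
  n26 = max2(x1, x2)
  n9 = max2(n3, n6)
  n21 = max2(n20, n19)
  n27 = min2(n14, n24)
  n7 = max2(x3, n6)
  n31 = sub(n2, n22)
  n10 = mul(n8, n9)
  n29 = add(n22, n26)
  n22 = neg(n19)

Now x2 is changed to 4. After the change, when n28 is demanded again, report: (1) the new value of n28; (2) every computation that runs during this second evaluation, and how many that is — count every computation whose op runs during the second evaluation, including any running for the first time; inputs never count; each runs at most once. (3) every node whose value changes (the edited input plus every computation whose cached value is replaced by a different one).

n28 now evaluates to -8.
Run set: n4, n8, n12, n13, n14, n15, n16, n17, n24, n27, n28 (11 run).
Changed values: x2, n4, n8, n12, n14, n15, n16, n17, n24, n27, n28.

Initial pass — values computed on the first demand:
  n1 = neg(-6) = 6
  n4 = min2(6, -7) = -7
  n6 = min2(6, -6) = -6
  n8 = min2(-7, -7) = -7
  n12 = max2(-6, -7) = -6
  n13 = min2(-6, -6) = -6
  n14 = add(-6, -6) = -12
  n15 = mul(-12, -6) = 72
  n16 = mul(-6, 72) = -432
  n17 = max2(-12, 72) = 72
  n24 = max2(-432, 72) = 72
  n27 = min2(-12, 72) = -12
  n28 = add(-6, -12) = -18

Second demand — change propagation:
  n4: re-runs because x2 -7->4; new result 4.
  n8: re-runs because x2 -7->4; n4 -7->4; new result 4.
  n12: re-runs because n8 -7->4; new result 4.
  n13: re-runs because n12 -6->4; new result -6 (unchanged).
  n14: re-runs because n12 -6->4; new result -2.
  n15: re-runs because n14 -12->-2; new result 12.
  n16: re-runs because n15 72->12; new result -72.
  n17: re-runs because n14 -12->-2; n15 72->12; new result 12.
  n24: re-runs because n16 -432->-72; n17 72->12; new result 12.
  n27: re-runs because n14 -12->-2; n24 72->12; new result -2.
  n28: re-runs because n27 -12->-2; new result -8.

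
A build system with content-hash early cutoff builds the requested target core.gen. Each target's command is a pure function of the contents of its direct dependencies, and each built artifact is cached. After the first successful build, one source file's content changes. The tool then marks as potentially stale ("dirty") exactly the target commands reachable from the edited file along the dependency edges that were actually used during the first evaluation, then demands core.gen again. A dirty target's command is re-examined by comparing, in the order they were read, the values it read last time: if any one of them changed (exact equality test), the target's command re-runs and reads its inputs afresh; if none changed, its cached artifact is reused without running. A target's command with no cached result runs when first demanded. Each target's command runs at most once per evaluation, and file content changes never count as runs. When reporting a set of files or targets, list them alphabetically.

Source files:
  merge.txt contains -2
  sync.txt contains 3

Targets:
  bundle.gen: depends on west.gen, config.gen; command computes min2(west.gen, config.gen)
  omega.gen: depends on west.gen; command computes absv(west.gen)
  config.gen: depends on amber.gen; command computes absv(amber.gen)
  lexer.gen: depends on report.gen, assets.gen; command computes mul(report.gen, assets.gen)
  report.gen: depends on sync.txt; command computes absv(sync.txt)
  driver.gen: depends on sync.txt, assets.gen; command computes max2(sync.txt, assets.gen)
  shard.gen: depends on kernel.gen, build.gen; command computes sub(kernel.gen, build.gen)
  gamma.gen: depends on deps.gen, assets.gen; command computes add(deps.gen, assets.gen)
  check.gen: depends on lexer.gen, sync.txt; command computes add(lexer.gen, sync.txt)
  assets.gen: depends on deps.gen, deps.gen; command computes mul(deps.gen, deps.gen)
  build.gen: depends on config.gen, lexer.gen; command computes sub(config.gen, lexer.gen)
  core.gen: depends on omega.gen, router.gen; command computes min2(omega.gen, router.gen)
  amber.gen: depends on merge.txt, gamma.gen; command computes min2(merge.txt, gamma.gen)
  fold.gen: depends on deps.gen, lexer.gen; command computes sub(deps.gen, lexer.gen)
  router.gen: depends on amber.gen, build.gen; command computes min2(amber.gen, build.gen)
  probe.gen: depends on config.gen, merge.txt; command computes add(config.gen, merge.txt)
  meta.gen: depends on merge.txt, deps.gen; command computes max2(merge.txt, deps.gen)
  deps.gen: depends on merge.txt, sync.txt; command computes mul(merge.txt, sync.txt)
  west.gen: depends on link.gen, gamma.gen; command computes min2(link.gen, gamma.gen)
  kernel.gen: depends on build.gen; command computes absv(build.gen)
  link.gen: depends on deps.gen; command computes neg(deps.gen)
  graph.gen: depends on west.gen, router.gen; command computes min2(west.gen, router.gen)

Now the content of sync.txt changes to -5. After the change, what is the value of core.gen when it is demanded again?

First evaluation (everything demanded from the output):
  deps.gen = mul(-2, 3) = -6
  assets.gen = mul(-6, -6) = 36
  gamma.gen = add(-6, 36) = 30
  amber.gen = min2(-2, 30) = -2
  config.gen = absv(-2) = 2
  link.gen = neg(-6) = 6
  report.gen = absv(3) = 3
  lexer.gen = mul(3, 36) = 108
  build.gen = sub(2, 108) = -106
  router.gen = min2(-2, -106) = -106
  west.gen = min2(6, 30) = 6
  omega.gen = absv(6) = 6
  core.gen = min2(6, -106) = -106

Propagation after the edit:
  deps.gen: runs — sync.txt 3->-5; result 10.
  assets.gen: runs — deps.gen -6->10; deps.gen -6->10; result 100.
  gamma.gen: runs — deps.gen -6->10; assets.gen 36->100; result 110.
  amber.gen: runs — gamma.gen 30->110; result -2 (same value as before).
  config.gen: checked — values it read are unchanged (amber.gen unchanged); reused cached 2 without running.
  link.gen: runs — deps.gen -6->10; result -10.
  report.gen: runs — sync.txt 3->-5; result 5.
  lexer.gen: runs — report.gen 3->5; assets.gen 36->100; result 500.
  build.gen: runs — lexer.gen 108->500; result -498.
  router.gen: runs — build.gen -106->-498; result -498.
  west.gen: runs — link.gen 6->-10; gamma.gen 30->110; result -10.
  omega.gen: runs — west.gen 6->-10; result 10.
  core.gen: runs — omega.gen 6->10; router.gen -106->-498; result -498.

Key observation: the cutoff stops propagation at config.gen — its inputs' values are unchanged, so it reuses its cache.

New value of core.gen: -498.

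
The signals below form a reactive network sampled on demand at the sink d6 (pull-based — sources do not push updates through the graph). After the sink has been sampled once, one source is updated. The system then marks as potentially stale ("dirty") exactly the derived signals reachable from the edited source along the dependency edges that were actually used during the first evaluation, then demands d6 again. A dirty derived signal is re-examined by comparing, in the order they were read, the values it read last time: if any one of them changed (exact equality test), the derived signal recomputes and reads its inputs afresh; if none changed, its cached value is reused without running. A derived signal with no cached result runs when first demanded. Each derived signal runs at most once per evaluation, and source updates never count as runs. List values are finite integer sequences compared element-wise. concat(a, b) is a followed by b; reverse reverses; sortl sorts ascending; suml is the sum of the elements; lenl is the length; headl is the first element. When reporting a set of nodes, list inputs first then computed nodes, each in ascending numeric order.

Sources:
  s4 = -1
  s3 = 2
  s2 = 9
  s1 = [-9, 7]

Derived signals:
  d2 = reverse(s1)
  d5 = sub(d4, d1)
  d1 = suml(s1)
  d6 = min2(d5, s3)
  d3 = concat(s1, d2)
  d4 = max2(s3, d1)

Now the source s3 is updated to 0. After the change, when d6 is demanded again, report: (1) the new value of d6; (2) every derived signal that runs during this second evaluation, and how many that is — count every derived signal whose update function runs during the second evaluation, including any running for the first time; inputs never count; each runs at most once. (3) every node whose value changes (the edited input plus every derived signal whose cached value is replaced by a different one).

d6 now evaluates to 0.
Run set: d4, d5, d6 (3 run).
Changed values: s3, d4, d5, d6.

Initial pass — values computed on the first demand:
  d1 = suml([-9, 7]) = -2
  d4 = max2(2, -2) = 2
  d5 = sub(2, -2) = 4
  d6 = min2(4, 2) = 2

Second demand — change propagation:
  d4: re-runs because s3 2->0; new result 0.
  d5: re-runs because d4 2->0; new result 2.
  d6: re-runs because d5 4->2; s3 2->0; new result 0.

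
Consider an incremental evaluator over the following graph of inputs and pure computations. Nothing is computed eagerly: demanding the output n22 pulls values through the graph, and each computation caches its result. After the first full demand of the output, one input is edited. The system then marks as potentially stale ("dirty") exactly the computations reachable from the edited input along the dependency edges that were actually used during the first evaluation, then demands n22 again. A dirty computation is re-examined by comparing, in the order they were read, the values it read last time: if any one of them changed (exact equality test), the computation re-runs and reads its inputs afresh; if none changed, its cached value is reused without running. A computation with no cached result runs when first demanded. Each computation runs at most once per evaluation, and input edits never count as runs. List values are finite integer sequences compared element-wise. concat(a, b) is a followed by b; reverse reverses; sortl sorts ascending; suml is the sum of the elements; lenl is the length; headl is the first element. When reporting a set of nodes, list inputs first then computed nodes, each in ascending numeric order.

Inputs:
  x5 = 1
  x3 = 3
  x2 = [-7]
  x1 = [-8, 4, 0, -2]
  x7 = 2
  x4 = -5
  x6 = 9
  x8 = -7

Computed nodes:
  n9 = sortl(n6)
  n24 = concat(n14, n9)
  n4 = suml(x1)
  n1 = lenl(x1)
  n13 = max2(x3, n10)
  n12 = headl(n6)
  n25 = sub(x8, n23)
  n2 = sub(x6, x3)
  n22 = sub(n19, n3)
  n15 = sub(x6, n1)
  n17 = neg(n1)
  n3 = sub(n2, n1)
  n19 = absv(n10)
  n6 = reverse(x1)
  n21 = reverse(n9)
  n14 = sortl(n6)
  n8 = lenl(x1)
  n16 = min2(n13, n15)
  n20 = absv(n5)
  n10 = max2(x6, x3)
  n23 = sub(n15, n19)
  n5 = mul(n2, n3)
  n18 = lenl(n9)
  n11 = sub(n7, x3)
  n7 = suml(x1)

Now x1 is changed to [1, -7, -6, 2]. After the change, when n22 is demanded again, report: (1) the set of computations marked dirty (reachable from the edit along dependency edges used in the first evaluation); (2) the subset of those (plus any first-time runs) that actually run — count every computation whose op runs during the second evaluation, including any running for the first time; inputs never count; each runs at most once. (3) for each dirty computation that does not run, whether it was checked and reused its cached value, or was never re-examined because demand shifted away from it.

Dirty set: n1, n3, n22.
Run set: n1 (1 run).
Re-examined without running (cache reused): n3, n22.
The important point: n1 recomputes to an identical value, and the output ends up unchanged.

Initial pass — values computed on the first demand:
  n1 = lenl([-8, 4, 0, -2]) = 4
  n2 = sub(9, 3) = 6
  n3 = sub(6, 4) = 2
  n10 = max2(9, 3) = 9
  n19 = absv(9) = 9
  n22 = sub(9, 2) = 7

Second demand — change propagation:
  n1: re-runs because x1 [-8, 4, 0, -2]->[1, -7, -6, 2]; new result 4 (unchanged).
  n3: re-examined; everything it read last time is the same (n2 unchanged, n1 unchanged) — cache 2 kept, no run.
  n22: re-examined; everything it read last time is the same (n19 unchanged, n3 unchanged) — cache 7 kept, no run.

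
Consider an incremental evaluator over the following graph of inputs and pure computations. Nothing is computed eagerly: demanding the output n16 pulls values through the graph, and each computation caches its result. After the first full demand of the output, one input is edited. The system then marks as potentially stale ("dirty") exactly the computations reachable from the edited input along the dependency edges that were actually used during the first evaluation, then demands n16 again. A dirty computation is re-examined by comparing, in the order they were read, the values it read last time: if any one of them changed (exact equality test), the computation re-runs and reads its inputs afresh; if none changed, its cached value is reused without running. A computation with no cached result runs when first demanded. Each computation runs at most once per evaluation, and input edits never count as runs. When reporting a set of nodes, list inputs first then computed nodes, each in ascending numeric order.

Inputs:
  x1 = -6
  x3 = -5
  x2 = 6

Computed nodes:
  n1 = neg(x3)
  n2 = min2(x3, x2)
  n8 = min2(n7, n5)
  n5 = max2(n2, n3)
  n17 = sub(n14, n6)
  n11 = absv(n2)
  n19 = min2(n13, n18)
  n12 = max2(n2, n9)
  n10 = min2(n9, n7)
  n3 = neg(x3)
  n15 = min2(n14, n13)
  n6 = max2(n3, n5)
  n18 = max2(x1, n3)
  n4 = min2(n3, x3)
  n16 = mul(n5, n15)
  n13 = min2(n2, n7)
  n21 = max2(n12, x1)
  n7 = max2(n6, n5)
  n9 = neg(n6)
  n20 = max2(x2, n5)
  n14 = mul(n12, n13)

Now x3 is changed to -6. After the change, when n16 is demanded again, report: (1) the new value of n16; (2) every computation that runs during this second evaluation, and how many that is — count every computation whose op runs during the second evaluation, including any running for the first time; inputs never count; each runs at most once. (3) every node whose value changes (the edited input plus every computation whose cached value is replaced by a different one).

Initial pass — values computed on the first demand:
  n2 = min2(-5, 6) = -5
  n3 = neg(-5) = 5
  n5 = max2(-5, 5) = 5
  n6 = max2(5, 5) = 5
  n7 = max2(5, 5) = 5
  n9 = neg(5) = -5
  n12 = max2(-5, -5) = -5
  n13 = min2(-5, 5) = -5
  n14 = mul(-5, -5) = 25
  n15 = min2(25, -5) = -5
  n16 = mul(5, -5) = -25

Second demand — change propagation:
  n2: re-runs because x3 -5->-6; new result -6.
  n3: re-runs because x3 -5->-6; new result 6.
  n5: re-runs because n2 -5->-6; n3 5->6; new result 6.
  n6: re-runs because n3 5->6; n5 5->6; new result 6.
  n7: re-runs because n6 5->6; n5 5->6; new result 6.
  n9: re-runs because n6 5->6; new result -6.
  n12: re-runs because n2 -5->-6; n9 -5->-6; new result -6.
  n13: re-runs because n2 -5->-6; n7 5->6; new result -6.
  n14: re-runs because n12 -5->-6; n13 -5->-6; new result 36.
  n15: re-runs because n14 25->36; n13 -5->-6; new result -6.
  n16: re-runs because n5 5->6; n15 -5->-6; new result -36.

n16 now evaluates to -36.
Run set: n2, n3, n5, n6, n7, n9, n12, n13, n14, n15, n16 (11 run).
Changed values: x3, n2, n3, n5, n6, n7, n9, n12, n13, n14, n15, n16.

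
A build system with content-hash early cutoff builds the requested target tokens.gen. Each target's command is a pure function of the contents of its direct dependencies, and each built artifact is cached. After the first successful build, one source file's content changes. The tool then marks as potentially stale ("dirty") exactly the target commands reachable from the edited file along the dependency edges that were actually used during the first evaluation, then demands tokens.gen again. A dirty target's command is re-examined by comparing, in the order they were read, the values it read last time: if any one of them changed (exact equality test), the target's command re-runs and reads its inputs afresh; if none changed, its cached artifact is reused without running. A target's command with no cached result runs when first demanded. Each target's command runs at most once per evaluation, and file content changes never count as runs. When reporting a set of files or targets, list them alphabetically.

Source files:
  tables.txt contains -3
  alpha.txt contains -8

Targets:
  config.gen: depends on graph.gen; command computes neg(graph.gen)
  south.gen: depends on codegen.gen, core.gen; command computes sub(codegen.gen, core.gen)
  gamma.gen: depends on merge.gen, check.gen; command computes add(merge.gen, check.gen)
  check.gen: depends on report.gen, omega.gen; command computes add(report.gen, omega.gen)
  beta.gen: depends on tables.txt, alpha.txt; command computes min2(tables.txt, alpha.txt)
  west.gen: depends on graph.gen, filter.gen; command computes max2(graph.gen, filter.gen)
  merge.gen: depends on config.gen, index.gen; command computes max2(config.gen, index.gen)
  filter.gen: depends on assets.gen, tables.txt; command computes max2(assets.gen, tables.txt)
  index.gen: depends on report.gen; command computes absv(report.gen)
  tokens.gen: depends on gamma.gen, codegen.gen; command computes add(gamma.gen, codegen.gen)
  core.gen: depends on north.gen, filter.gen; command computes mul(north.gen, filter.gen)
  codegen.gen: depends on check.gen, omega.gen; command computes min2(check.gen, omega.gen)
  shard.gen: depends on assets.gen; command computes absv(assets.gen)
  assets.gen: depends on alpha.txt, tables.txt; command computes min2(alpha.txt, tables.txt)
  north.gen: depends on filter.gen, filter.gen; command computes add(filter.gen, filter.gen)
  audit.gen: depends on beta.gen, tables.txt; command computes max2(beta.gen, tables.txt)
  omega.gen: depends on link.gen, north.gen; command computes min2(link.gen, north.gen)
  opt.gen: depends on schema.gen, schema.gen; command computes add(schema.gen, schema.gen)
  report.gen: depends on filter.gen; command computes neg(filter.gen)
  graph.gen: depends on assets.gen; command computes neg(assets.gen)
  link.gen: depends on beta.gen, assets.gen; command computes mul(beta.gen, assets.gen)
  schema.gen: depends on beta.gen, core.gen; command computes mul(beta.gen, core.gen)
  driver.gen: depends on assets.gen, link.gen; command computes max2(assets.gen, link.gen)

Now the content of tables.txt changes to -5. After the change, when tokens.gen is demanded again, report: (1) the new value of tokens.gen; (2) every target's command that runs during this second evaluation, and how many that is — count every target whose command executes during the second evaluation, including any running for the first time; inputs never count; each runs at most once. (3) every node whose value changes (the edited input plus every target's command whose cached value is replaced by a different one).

New value of tokens.gen: -10.
Target commands that run: assets.gen, beta.gen, check.gen, codegen.gen, filter.gen, gamma.gen, index.gen, merge.gen, north.gen, omega.gen, report.gen, tokens.gen — 12 in total.
Values that change: check.gen, codegen.gen, filter.gen, index.gen, merge.gen, north.gen, omega.gen, report.gen, tables.txt, tokens.gen.
Key observation: the cutoff stops propagation at link.gen — its inputs' values are unchanged, so it reuses its cache.

First evaluation (everything demanded from the output):
  assets.gen = min2(-8, -3) = -8
  beta.gen = min2(-3, -8) = -8
  filter.gen = max2(-8, -3) = -3
  graph.gen = neg(-8) = 8
  config.gen = neg(8) = -8
  link.gen = mul(-8, -8) = 64
  north.gen = add(-3, -3) = -6
  omega.gen = min2(64, -6) = -6
  report.gen = neg(-3) = 3
  check.gen = add(3, -6) = -3
  codegen.gen = min2(-3, -6) = -6
  index.gen = absv(3) = 3
  merge.gen = max2(-8, 3) = 3
  gamma.gen = add(3, -3) = 0
  tokens.gen = add(0, -6) = -6

Propagation after the edit:
  assets.gen: runs — tables.txt -3->-5; result -8 (same value as before).
  beta.gen: runs — tables.txt -3->-5; result -8 (same value as before).
  filter.gen: runs — tables.txt -3->-5; result -5.
  graph.gen: checked — values it read are unchanged (assets.gen unchanged); reused cached 8 without running.
  config.gen: checked — values it read are unchanged (graph.gen unchanged); reused cached -8 without running.
  link.gen: checked — values it read are unchanged (beta.gen unchanged, assets.gen unchanged); reused cached 64 without running.
  north.gen: runs — filter.gen -3->-5; filter.gen -3->-5; result -10.
  omega.gen: runs — north.gen -6->-10; result -10.
  report.gen: runs — filter.gen -3->-5; result 5.
  check.gen: runs — report.gen 3->5; omega.gen -6->-10; result -5.
  codegen.gen: runs — check.gen -3->-5; omega.gen -6->-10; result -10.
  index.gen: runs — report.gen 3->5; result 5.
  merge.gen: runs — index.gen 3->5; result 5.
  gamma.gen: runs — merge.gen 3->5; check.gen -3->-5; result 0 (same value as before).
  tokens.gen: runs — codegen.gen -6->-10; result -10.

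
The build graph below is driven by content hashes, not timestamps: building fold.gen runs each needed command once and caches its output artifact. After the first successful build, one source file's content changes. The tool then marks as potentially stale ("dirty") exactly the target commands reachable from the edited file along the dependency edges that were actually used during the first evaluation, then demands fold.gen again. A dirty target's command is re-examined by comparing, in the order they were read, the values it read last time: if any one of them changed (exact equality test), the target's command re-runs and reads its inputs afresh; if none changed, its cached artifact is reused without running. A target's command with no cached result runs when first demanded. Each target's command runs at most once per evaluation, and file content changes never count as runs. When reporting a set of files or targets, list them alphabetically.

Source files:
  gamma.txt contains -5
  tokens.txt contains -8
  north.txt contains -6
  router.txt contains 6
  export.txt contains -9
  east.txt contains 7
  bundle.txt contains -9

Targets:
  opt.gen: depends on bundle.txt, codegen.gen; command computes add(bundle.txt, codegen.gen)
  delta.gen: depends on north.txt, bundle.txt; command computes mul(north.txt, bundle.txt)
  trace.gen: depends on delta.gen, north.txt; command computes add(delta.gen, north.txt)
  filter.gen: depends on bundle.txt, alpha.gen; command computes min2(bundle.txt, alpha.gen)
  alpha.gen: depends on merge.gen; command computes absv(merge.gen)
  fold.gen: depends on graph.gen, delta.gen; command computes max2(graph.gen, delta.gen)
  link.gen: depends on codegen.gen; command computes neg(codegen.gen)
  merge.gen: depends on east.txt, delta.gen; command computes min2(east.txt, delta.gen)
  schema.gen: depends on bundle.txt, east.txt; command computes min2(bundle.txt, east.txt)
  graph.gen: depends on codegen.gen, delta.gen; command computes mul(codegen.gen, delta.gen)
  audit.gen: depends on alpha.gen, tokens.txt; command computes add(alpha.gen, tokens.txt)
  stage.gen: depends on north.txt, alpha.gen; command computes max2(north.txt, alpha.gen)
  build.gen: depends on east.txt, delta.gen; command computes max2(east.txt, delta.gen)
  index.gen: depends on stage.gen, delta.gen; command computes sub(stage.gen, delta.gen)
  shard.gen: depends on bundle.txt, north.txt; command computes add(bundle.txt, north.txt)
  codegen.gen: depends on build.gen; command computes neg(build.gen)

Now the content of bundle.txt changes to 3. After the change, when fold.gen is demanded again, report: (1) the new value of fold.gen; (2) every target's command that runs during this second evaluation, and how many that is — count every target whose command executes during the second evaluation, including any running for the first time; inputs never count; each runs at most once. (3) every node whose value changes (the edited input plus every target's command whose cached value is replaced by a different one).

Initial pass — values computed on the first demand:
  delta.gen = mul(-6, -9) = 54
  build.gen = max2(7, 54) = 54
  codegen.gen = neg(54) = -54
  graph.gen = mul(-54, 54) = -2916
  fold.gen = max2(-2916, 54) = 54

Second demand — change propagation:
  delta.gen: re-runs because bundle.txt -9->3; new result -18.
  build.gen: re-runs because delta.gen 54->-18; new result 7.
  codegen.gen: re-runs because build.gen 54->7; new result -7.
  graph.gen: re-runs because codegen.gen -54->-7; delta.gen 54->-18; new result 126.
  fold.gen: re-runs because graph.gen -2916->126; delta.gen 54->-18; new result 126.

fold.gen now evaluates to 126.
Run set: build.gen, codegen.gen, delta.gen, fold.gen, graph.gen (5 run).
Changed values: build.gen, bundle.txt, codegen.gen, delta.gen, fold.gen, graph.gen.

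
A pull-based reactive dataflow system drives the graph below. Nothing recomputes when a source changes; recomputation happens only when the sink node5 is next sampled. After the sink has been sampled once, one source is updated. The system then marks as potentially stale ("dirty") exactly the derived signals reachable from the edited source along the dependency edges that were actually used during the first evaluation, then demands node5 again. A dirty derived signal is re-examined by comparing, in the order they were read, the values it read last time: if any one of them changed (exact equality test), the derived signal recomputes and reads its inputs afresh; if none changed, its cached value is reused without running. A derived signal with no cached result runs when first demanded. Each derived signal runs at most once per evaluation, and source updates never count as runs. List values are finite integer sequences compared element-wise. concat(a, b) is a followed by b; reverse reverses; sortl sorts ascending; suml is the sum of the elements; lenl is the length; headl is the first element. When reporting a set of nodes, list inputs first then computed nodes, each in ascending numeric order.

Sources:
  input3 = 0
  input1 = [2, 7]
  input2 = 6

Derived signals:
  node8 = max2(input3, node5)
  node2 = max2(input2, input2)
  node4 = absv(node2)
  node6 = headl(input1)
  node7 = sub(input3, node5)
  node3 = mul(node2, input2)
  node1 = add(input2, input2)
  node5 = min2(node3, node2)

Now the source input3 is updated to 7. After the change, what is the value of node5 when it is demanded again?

New value of node5: 6.
Key observation: input3 is never demanded by the output, so the edit triggers no recomputation at all.

First evaluation (everything demanded from the output):
  node2 = max2(6, 6) = 6
  node3 = mul(6, 6) = 36
  node5 = min2(36, 6) = 6

Propagation after the edit:
  input3 feeds no computation that the output demands — nothing is marked dirty and nothing runs.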